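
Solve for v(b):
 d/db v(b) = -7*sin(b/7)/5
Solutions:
 v(b) = C1 + 49*cos(b/7)/5


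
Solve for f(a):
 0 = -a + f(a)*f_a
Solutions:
 f(a) = -sqrt(C1 + a^2)
 f(a) = sqrt(C1 + a^2)


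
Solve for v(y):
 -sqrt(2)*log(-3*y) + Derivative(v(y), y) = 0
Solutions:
 v(y) = C1 + sqrt(2)*y*log(-y) + sqrt(2)*y*(-1 + log(3))


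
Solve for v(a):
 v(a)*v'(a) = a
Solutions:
 v(a) = -sqrt(C1 + a^2)
 v(a) = sqrt(C1 + a^2)


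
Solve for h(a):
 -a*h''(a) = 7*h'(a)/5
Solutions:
 h(a) = C1 + C2/a^(2/5)


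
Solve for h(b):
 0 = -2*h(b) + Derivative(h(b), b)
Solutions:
 h(b) = C1*exp(2*b)


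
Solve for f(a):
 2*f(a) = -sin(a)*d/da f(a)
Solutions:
 f(a) = C1*(cos(a) + 1)/(cos(a) - 1)


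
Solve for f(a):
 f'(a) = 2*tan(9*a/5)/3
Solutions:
 f(a) = C1 - 10*log(cos(9*a/5))/27


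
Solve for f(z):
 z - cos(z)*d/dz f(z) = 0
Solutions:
 f(z) = C1 + Integral(z/cos(z), z)


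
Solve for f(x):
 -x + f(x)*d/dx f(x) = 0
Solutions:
 f(x) = -sqrt(C1 + x^2)
 f(x) = sqrt(C1 + x^2)


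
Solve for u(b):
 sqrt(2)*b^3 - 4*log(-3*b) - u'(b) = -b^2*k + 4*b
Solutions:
 u(b) = C1 + sqrt(2)*b^4/4 + b^3*k/3 - 2*b^2 - 4*b*log(-b) + 4*b*(1 - log(3))


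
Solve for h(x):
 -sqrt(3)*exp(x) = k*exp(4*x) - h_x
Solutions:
 h(x) = C1 + k*exp(4*x)/4 + sqrt(3)*exp(x)


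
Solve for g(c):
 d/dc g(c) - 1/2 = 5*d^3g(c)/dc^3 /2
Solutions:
 g(c) = C1 + C2*exp(-sqrt(10)*c/5) + C3*exp(sqrt(10)*c/5) + c/2


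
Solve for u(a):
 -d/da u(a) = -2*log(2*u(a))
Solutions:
 -Integral(1/(log(_y) + log(2)), (_y, u(a)))/2 = C1 - a


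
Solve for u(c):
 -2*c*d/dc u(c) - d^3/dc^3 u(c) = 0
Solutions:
 u(c) = C1 + Integral(C2*airyai(-2^(1/3)*c) + C3*airybi(-2^(1/3)*c), c)


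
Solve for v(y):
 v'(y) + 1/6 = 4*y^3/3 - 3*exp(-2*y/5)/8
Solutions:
 v(y) = C1 + y^4/3 - y/6 + 15*exp(-2*y/5)/16


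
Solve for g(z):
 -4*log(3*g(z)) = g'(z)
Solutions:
 Integral(1/(log(_y) + log(3)), (_y, g(z)))/4 = C1 - z


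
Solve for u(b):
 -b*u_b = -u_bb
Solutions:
 u(b) = C1 + C2*erfi(sqrt(2)*b/2)


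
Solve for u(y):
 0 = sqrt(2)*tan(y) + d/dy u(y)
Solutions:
 u(y) = C1 + sqrt(2)*log(cos(y))


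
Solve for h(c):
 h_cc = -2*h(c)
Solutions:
 h(c) = C1*sin(sqrt(2)*c) + C2*cos(sqrt(2)*c)


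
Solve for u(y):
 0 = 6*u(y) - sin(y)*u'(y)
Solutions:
 u(y) = C1*(cos(y)^3 - 3*cos(y)^2 + 3*cos(y) - 1)/(cos(y)^3 + 3*cos(y)^2 + 3*cos(y) + 1)


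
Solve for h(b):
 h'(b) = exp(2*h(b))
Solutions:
 h(b) = log(-sqrt(-1/(C1 + b))) - log(2)/2
 h(b) = log(-1/(C1 + b))/2 - log(2)/2


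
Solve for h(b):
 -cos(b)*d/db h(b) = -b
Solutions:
 h(b) = C1 + Integral(b/cos(b), b)


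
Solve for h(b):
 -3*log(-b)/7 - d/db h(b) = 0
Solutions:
 h(b) = C1 - 3*b*log(-b)/7 + 3*b/7


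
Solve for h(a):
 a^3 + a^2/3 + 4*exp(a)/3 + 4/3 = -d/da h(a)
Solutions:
 h(a) = C1 - a^4/4 - a^3/9 - 4*a/3 - 4*exp(a)/3


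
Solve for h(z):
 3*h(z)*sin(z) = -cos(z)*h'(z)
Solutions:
 h(z) = C1*cos(z)^3


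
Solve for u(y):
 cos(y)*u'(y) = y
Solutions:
 u(y) = C1 + Integral(y/cos(y), y)


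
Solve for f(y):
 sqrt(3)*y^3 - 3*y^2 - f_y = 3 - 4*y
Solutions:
 f(y) = C1 + sqrt(3)*y^4/4 - y^3 + 2*y^2 - 3*y


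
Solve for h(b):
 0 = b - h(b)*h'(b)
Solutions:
 h(b) = -sqrt(C1 + b^2)
 h(b) = sqrt(C1 + b^2)


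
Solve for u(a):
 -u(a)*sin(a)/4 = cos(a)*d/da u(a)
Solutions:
 u(a) = C1*cos(a)^(1/4)


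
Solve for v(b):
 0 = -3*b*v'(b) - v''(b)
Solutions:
 v(b) = C1 + C2*erf(sqrt(6)*b/2)


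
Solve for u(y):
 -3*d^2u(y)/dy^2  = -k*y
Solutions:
 u(y) = C1 + C2*y + k*y^3/18


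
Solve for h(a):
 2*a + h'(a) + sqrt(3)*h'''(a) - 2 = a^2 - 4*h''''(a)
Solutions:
 h(a) = C1 + C2*exp(a*(-2*sqrt(3) + 3^(2/3)/(sqrt(3) + 72 + sqrt(-3 + (sqrt(3) + 72)^2))^(1/3) + 3^(1/3)*(sqrt(3) + 72 + sqrt(-3 + (sqrt(3) + 72)^2))^(1/3))/24)*sin(3^(1/6)*a*(-3^(2/3)*(sqrt(3) + 72 + sqrt(-3 + (sqrt(3) + 72)^2))^(1/3) + 3/(sqrt(3) + 72 + sqrt(-3 + (sqrt(3) + 72)^2))^(1/3))/24) + C3*exp(a*(-2*sqrt(3) + 3^(2/3)/(sqrt(3) + 72 + sqrt(-3 + (sqrt(3) + 72)^2))^(1/3) + 3^(1/3)*(sqrt(3) + 72 + sqrt(-3 + (sqrt(3) + 72)^2))^(1/3))/24)*cos(3^(1/6)*a*(-3^(2/3)*(sqrt(3) + 72 + sqrt(-3 + (sqrt(3) + 72)^2))^(1/3) + 3/(sqrt(3) + 72 + sqrt(-3 + (sqrt(3) + 72)^2))^(1/3))/24) + C4*exp(-a*(3^(2/3)/(sqrt(3) + 72 + sqrt(-3 + (sqrt(3) + 72)^2))^(1/3) + sqrt(3) + 3^(1/3)*(sqrt(3) + 72 + sqrt(-3 + (sqrt(3) + 72)^2))^(1/3))/12) + a^3/3 - a^2 - 2*sqrt(3)*a + 2*a


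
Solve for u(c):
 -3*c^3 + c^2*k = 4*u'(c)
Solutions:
 u(c) = C1 - 3*c^4/16 + c^3*k/12


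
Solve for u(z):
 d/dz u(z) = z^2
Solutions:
 u(z) = C1 + z^3/3


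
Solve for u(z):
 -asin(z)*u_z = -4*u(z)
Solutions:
 u(z) = C1*exp(4*Integral(1/asin(z), z))


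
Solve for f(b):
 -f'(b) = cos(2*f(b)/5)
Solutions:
 b - 5*log(sin(2*f(b)/5) - 1)/4 + 5*log(sin(2*f(b)/5) + 1)/4 = C1


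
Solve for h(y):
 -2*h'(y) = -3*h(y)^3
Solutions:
 h(y) = -sqrt(-1/(C1 + 3*y))
 h(y) = sqrt(-1/(C1 + 3*y))


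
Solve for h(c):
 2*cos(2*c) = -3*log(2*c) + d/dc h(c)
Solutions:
 h(c) = C1 + 3*c*log(c) - 3*c + 3*c*log(2) + sin(2*c)


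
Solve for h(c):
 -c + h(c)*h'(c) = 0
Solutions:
 h(c) = -sqrt(C1 + c^2)
 h(c) = sqrt(C1 + c^2)


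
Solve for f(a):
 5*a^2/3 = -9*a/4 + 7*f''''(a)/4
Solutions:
 f(a) = C1 + C2*a + C3*a^2 + C4*a^3 + a^6/378 + 3*a^5/280


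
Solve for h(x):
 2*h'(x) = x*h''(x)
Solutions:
 h(x) = C1 + C2*x^3


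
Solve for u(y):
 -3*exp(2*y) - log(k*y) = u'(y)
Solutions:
 u(y) = C1 - y*log(k*y) + y - 3*exp(2*y)/2


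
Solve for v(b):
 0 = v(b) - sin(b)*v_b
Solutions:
 v(b) = C1*sqrt(cos(b) - 1)/sqrt(cos(b) + 1)


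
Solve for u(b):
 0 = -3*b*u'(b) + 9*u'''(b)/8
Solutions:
 u(b) = C1 + Integral(C2*airyai(2*3^(2/3)*b/3) + C3*airybi(2*3^(2/3)*b/3), b)


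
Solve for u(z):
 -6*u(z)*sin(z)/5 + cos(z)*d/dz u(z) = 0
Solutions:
 u(z) = C1/cos(z)^(6/5)


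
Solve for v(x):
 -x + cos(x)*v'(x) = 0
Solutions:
 v(x) = C1 + Integral(x/cos(x), x)


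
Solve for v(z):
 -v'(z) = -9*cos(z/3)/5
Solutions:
 v(z) = C1 + 27*sin(z/3)/5


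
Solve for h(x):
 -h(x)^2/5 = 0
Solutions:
 h(x) = 0


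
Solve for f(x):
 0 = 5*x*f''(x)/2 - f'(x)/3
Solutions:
 f(x) = C1 + C2*x^(17/15)


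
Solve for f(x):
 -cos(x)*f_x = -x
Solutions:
 f(x) = C1 + Integral(x/cos(x), x)


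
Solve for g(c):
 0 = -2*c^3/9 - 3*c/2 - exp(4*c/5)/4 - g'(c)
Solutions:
 g(c) = C1 - c^4/18 - 3*c^2/4 - 5*exp(4*c/5)/16


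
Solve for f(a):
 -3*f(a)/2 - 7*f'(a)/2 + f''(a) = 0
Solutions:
 f(a) = C1*exp(a*(7 - sqrt(73))/4) + C2*exp(a*(7 + sqrt(73))/4)


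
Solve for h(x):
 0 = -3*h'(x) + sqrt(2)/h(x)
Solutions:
 h(x) = -sqrt(C1 + 6*sqrt(2)*x)/3
 h(x) = sqrt(C1 + 6*sqrt(2)*x)/3


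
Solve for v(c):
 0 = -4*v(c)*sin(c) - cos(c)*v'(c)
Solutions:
 v(c) = C1*cos(c)^4


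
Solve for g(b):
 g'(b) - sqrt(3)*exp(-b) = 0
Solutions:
 g(b) = C1 - sqrt(3)*exp(-b)


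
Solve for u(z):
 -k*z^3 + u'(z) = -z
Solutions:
 u(z) = C1 + k*z^4/4 - z^2/2


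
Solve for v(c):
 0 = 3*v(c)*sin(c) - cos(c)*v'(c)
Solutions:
 v(c) = C1/cos(c)^3


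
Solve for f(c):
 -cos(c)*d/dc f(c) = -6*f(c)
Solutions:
 f(c) = C1*(sin(c)^3 + 3*sin(c)^2 + 3*sin(c) + 1)/(sin(c)^3 - 3*sin(c)^2 + 3*sin(c) - 1)


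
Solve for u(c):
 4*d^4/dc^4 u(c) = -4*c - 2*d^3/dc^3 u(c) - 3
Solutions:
 u(c) = C1 + C2*c + C3*c^2 + C4*exp(-c/2) - c^4/12 + 5*c^3/12


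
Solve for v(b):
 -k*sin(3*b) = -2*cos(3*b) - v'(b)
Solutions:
 v(b) = C1 - k*cos(3*b)/3 - 2*sin(3*b)/3


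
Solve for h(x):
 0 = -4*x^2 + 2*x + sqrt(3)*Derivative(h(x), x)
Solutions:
 h(x) = C1 + 4*sqrt(3)*x^3/9 - sqrt(3)*x^2/3


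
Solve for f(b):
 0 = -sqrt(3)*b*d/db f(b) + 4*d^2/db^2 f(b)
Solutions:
 f(b) = C1 + C2*erfi(sqrt(2)*3^(1/4)*b/4)


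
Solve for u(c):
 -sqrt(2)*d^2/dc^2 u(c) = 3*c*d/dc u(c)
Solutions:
 u(c) = C1 + C2*erf(2^(1/4)*sqrt(3)*c/2)


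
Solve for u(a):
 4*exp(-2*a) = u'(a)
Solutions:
 u(a) = C1 - 2*exp(-2*a)


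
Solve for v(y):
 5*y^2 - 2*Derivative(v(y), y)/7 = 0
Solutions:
 v(y) = C1 + 35*y^3/6


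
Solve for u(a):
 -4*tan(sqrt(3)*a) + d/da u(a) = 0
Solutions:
 u(a) = C1 - 4*sqrt(3)*log(cos(sqrt(3)*a))/3


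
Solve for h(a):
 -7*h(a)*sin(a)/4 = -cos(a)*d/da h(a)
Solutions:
 h(a) = C1/cos(a)^(7/4)


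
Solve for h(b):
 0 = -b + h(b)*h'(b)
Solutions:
 h(b) = -sqrt(C1 + b^2)
 h(b) = sqrt(C1 + b^2)


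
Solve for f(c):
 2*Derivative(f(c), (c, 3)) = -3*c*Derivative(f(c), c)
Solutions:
 f(c) = C1 + Integral(C2*airyai(-2^(2/3)*3^(1/3)*c/2) + C3*airybi(-2^(2/3)*3^(1/3)*c/2), c)


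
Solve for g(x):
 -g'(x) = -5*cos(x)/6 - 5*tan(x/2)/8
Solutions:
 g(x) = C1 - 5*log(cos(x/2))/4 + 5*sin(x)/6


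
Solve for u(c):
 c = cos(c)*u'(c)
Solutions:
 u(c) = C1 + Integral(c/cos(c), c)


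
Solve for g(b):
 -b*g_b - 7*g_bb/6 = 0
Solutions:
 g(b) = C1 + C2*erf(sqrt(21)*b/7)


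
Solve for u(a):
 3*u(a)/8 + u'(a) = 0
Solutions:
 u(a) = C1*exp(-3*a/8)


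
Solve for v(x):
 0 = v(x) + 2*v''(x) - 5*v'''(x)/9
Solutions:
 v(x) = C1*exp(x*(-4*3^(2/3) - 3*3^(1/3) + 12)/10)*sin(3*3^(1/6)*x*(4 - 3^(2/3))/10) + C2*exp(x*(-4*3^(2/3) - 3*3^(1/3) + 12)/10)*cos(3*3^(1/6)*x*(4 - 3^(2/3))/10) + C3*exp(x*(3*3^(1/3) + 6 + 4*3^(2/3))/5)


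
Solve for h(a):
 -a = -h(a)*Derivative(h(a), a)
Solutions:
 h(a) = -sqrt(C1 + a^2)
 h(a) = sqrt(C1 + a^2)


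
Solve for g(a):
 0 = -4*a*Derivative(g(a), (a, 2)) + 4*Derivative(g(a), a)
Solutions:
 g(a) = C1 + C2*a^2


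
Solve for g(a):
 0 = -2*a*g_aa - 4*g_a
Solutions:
 g(a) = C1 + C2/a


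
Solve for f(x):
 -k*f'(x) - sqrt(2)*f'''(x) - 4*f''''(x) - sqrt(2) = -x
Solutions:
 f(x) = C1 + C2*exp(-x*(2^(1/3)*(108*k + sqrt((108*k + sqrt(2))^2 - 2) + sqrt(2))^(1/3) + sqrt(2) + 2^(2/3)/(108*k + sqrt((108*k + sqrt(2))^2 - 2) + sqrt(2))^(1/3))/12) + C3*exp(x*(2^(1/3)*(108*k + sqrt((108*k + sqrt(2))^2 - 2) + sqrt(2))^(1/3) - 2^(1/3)*sqrt(3)*I*(108*k + sqrt((108*k + sqrt(2))^2 - 2) + sqrt(2))^(1/3) - 2*sqrt(2) - 4*2^(2/3)/((-1 + sqrt(3)*I)*(108*k + sqrt((108*k + sqrt(2))^2 - 2) + sqrt(2))^(1/3)))/24) + C4*exp(x*(2^(1/3)*(108*k + sqrt((108*k + sqrt(2))^2 - 2) + sqrt(2))^(1/3) + 2^(1/3)*sqrt(3)*I*(108*k + sqrt((108*k + sqrt(2))^2 - 2) + sqrt(2))^(1/3) - 2*sqrt(2) + 4*2^(2/3)/((1 + sqrt(3)*I)*(108*k + sqrt((108*k + sqrt(2))^2 - 2) + sqrt(2))^(1/3)))/24) + x^2/(2*k) - sqrt(2)*x/k


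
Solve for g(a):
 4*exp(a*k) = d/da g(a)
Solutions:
 g(a) = C1 + 4*exp(a*k)/k


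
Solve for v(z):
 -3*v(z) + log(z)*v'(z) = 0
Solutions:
 v(z) = C1*exp(3*li(z))


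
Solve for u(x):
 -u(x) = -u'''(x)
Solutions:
 u(x) = C3*exp(x) + (C1*sin(sqrt(3)*x/2) + C2*cos(sqrt(3)*x/2))*exp(-x/2)


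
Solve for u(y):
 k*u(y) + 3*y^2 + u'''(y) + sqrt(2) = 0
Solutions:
 u(y) = C1*exp(y*(-k)^(1/3)) + C2*exp(y*(-k)^(1/3)*(-1 + sqrt(3)*I)/2) + C3*exp(-y*(-k)^(1/3)*(1 + sqrt(3)*I)/2) - 3*y^2/k - sqrt(2)/k


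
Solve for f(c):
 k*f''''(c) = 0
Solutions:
 f(c) = C1 + C2*c + C3*c^2 + C4*c^3


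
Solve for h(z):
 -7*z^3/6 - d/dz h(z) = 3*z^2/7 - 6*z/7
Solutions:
 h(z) = C1 - 7*z^4/24 - z^3/7 + 3*z^2/7


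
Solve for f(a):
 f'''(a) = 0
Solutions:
 f(a) = C1 + C2*a + C3*a^2


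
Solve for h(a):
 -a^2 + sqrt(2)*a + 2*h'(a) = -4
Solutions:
 h(a) = C1 + a^3/6 - sqrt(2)*a^2/4 - 2*a


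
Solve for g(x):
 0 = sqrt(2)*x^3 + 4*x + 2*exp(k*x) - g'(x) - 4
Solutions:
 g(x) = C1 + sqrt(2)*x^4/4 + 2*x^2 - 4*x + 2*exp(k*x)/k


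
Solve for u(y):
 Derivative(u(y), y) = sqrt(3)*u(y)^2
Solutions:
 u(y) = -1/(C1 + sqrt(3)*y)


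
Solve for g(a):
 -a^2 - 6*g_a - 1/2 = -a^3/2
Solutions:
 g(a) = C1 + a^4/48 - a^3/18 - a/12


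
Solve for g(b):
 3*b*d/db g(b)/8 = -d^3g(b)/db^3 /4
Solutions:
 g(b) = C1 + Integral(C2*airyai(-2^(2/3)*3^(1/3)*b/2) + C3*airybi(-2^(2/3)*3^(1/3)*b/2), b)


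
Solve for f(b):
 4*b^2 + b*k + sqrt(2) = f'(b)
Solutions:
 f(b) = C1 + 4*b^3/3 + b^2*k/2 + sqrt(2)*b


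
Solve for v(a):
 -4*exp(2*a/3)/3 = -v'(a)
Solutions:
 v(a) = C1 + 2*exp(2*a/3)


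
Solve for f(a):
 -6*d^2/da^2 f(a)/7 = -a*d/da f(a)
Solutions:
 f(a) = C1 + C2*erfi(sqrt(21)*a/6)


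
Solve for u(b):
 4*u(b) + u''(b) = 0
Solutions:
 u(b) = C1*sin(2*b) + C2*cos(2*b)


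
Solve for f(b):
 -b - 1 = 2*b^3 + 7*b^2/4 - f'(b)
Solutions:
 f(b) = C1 + b^4/2 + 7*b^3/12 + b^2/2 + b


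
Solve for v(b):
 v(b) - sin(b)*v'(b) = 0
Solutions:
 v(b) = C1*sqrt(cos(b) - 1)/sqrt(cos(b) + 1)


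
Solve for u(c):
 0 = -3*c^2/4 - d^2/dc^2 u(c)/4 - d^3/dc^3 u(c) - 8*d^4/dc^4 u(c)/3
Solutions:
 u(c) = C1 + C2*c - c^4/4 + 4*c^3 - 16*c^2 + (C3*sin(sqrt(15)*c/16) + C4*cos(sqrt(15)*c/16))*exp(-3*c/16)


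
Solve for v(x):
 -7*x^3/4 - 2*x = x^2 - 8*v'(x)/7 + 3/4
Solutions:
 v(x) = C1 + 49*x^4/128 + 7*x^3/24 + 7*x^2/8 + 21*x/32


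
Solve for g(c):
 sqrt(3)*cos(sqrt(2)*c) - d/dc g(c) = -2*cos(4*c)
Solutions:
 g(c) = C1 + sin(4*c)/2 + sqrt(6)*sin(sqrt(2)*c)/2


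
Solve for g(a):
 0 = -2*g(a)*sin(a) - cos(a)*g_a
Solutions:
 g(a) = C1*cos(a)^2


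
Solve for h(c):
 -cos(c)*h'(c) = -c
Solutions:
 h(c) = C1 + Integral(c/cos(c), c)


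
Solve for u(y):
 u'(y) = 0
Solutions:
 u(y) = C1


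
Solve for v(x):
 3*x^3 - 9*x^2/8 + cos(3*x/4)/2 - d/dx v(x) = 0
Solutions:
 v(x) = C1 + 3*x^4/4 - 3*x^3/8 + 2*sin(3*x/4)/3


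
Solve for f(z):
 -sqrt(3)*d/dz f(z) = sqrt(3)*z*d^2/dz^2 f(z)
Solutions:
 f(z) = C1 + C2*log(z)


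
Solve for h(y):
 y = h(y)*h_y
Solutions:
 h(y) = -sqrt(C1 + y^2)
 h(y) = sqrt(C1 + y^2)


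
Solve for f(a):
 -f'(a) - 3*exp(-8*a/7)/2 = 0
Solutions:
 f(a) = C1 + 21*exp(-8*a/7)/16


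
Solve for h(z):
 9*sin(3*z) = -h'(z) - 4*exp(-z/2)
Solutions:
 h(z) = C1 + 3*cos(3*z) + 8*exp(-z/2)


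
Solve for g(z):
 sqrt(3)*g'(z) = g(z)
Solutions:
 g(z) = C1*exp(sqrt(3)*z/3)


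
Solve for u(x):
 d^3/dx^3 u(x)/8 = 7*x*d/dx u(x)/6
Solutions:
 u(x) = C1 + Integral(C2*airyai(28^(1/3)*3^(2/3)*x/3) + C3*airybi(28^(1/3)*3^(2/3)*x/3), x)


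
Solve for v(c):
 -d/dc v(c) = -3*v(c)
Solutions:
 v(c) = C1*exp(3*c)


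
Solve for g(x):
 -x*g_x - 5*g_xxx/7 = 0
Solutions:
 g(x) = C1 + Integral(C2*airyai(-5^(2/3)*7^(1/3)*x/5) + C3*airybi(-5^(2/3)*7^(1/3)*x/5), x)


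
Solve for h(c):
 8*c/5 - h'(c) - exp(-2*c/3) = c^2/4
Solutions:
 h(c) = C1 - c^3/12 + 4*c^2/5 + 3*exp(-2*c/3)/2


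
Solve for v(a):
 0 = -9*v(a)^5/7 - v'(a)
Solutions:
 v(a) = -7^(1/4)*(1/(C1 + 36*a))^(1/4)
 v(a) = 7^(1/4)*(1/(C1 + 36*a))^(1/4)
 v(a) = -7^(1/4)*I*(1/(C1 + 36*a))^(1/4)
 v(a) = 7^(1/4)*I*(1/(C1 + 36*a))^(1/4)


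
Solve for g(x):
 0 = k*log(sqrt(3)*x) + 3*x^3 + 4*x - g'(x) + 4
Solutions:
 g(x) = C1 + k*x*log(x) - k*x + k*x*log(3)/2 + 3*x^4/4 + 2*x^2 + 4*x


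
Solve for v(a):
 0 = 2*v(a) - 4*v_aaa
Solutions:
 v(a) = C3*exp(2^(2/3)*a/2) + (C1*sin(2^(2/3)*sqrt(3)*a/4) + C2*cos(2^(2/3)*sqrt(3)*a/4))*exp(-2^(2/3)*a/4)


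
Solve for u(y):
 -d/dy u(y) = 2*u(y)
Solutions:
 u(y) = C1*exp(-2*y)


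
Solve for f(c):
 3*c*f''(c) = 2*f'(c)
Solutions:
 f(c) = C1 + C2*c^(5/3)


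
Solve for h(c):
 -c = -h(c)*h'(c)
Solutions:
 h(c) = -sqrt(C1 + c^2)
 h(c) = sqrt(C1 + c^2)


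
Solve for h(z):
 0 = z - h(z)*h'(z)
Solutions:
 h(z) = -sqrt(C1 + z^2)
 h(z) = sqrt(C1 + z^2)


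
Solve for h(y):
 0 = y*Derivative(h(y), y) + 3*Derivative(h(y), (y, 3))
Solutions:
 h(y) = C1 + Integral(C2*airyai(-3^(2/3)*y/3) + C3*airybi(-3^(2/3)*y/3), y)


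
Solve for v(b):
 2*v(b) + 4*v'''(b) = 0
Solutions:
 v(b) = C3*exp(-2^(2/3)*b/2) + (C1*sin(2^(2/3)*sqrt(3)*b/4) + C2*cos(2^(2/3)*sqrt(3)*b/4))*exp(2^(2/3)*b/4)


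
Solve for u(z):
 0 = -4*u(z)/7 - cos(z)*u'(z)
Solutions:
 u(z) = C1*(sin(z) - 1)^(2/7)/(sin(z) + 1)^(2/7)


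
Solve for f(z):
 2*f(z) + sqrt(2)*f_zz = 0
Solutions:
 f(z) = C1*sin(2^(1/4)*z) + C2*cos(2^(1/4)*z)


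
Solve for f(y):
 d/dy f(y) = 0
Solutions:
 f(y) = C1


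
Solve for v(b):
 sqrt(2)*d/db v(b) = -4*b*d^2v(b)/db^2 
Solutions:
 v(b) = C1 + C2*b^(1 - sqrt(2)/4)


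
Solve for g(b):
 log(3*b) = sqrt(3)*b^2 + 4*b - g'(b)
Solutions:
 g(b) = C1 + sqrt(3)*b^3/3 + 2*b^2 - b*log(b) - b*log(3) + b


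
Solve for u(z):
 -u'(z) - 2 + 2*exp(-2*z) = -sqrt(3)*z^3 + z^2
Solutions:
 u(z) = C1 + sqrt(3)*z^4/4 - z^3/3 - 2*z - exp(-2*z)


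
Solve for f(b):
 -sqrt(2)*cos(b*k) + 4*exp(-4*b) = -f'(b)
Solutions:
 f(b) = C1 + exp(-4*b) + sqrt(2)*sin(b*k)/k


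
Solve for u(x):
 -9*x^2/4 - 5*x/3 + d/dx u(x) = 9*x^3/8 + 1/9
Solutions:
 u(x) = C1 + 9*x^4/32 + 3*x^3/4 + 5*x^2/6 + x/9


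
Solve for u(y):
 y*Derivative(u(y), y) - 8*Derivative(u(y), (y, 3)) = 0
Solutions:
 u(y) = C1 + Integral(C2*airyai(y/2) + C3*airybi(y/2), y)


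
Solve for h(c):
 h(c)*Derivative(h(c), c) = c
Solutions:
 h(c) = -sqrt(C1 + c^2)
 h(c) = sqrt(C1 + c^2)


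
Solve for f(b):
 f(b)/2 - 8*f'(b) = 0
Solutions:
 f(b) = C1*exp(b/16)


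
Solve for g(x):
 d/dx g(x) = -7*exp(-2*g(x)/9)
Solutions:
 g(x) = 9*log(-sqrt(C1 - 7*x)) - 9*log(3) + 9*log(2)/2
 g(x) = 9*log(C1 - 7*x)/2 - 9*log(3) + 9*log(2)/2


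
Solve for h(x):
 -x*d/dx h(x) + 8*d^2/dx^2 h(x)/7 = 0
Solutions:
 h(x) = C1 + C2*erfi(sqrt(7)*x/4)


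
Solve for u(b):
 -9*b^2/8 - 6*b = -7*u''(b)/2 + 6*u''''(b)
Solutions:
 u(b) = C1 + C2*b + C3*exp(-sqrt(21)*b/6) + C4*exp(sqrt(21)*b/6) + 3*b^4/112 + 2*b^3/7 + 27*b^2/49


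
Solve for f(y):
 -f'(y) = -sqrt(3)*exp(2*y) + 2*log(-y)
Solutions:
 f(y) = C1 - 2*y*log(-y) + 2*y + sqrt(3)*exp(2*y)/2


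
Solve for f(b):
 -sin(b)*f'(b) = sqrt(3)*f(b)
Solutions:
 f(b) = C1*(cos(b) + 1)^(sqrt(3)/2)/(cos(b) - 1)^(sqrt(3)/2)


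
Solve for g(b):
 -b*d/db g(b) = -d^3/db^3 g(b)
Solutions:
 g(b) = C1 + Integral(C2*airyai(b) + C3*airybi(b), b)


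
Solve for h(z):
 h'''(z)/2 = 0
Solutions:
 h(z) = C1 + C2*z + C3*z^2


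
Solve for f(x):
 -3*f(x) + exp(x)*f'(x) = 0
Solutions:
 f(x) = C1*exp(-3*exp(-x))


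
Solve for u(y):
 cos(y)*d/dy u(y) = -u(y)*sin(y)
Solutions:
 u(y) = C1*cos(y)


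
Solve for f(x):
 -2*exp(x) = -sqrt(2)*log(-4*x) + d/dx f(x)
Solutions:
 f(x) = C1 + sqrt(2)*x*log(-x) + sqrt(2)*x*(-1 + 2*log(2)) - 2*exp(x)


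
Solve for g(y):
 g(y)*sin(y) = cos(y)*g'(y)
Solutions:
 g(y) = C1/cos(y)


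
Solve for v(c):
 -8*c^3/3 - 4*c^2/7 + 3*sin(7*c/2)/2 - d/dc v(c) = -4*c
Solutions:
 v(c) = C1 - 2*c^4/3 - 4*c^3/21 + 2*c^2 - 3*cos(7*c/2)/7


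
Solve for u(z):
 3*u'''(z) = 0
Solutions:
 u(z) = C1 + C2*z + C3*z^2


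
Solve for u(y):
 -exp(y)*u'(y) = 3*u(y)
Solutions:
 u(y) = C1*exp(3*exp(-y))


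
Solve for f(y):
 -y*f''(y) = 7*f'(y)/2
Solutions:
 f(y) = C1 + C2/y^(5/2)


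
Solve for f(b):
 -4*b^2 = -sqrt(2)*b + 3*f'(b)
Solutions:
 f(b) = C1 - 4*b^3/9 + sqrt(2)*b^2/6


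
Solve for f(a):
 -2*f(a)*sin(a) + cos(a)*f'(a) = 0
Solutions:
 f(a) = C1/cos(a)^2


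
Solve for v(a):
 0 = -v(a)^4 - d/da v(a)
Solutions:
 v(a) = (-3^(2/3) - 3*3^(1/6)*I)*(1/(C1 + a))^(1/3)/6
 v(a) = (-3^(2/3) + 3*3^(1/6)*I)*(1/(C1 + a))^(1/3)/6
 v(a) = (1/(C1 + 3*a))^(1/3)


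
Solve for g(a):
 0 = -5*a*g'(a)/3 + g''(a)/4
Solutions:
 g(a) = C1 + C2*erfi(sqrt(30)*a/3)


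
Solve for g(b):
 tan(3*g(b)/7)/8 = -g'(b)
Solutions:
 g(b) = -7*asin(C1*exp(-3*b/56))/3 + 7*pi/3
 g(b) = 7*asin(C1*exp(-3*b/56))/3


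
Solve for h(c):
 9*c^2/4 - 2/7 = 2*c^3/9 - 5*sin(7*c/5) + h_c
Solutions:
 h(c) = C1 - c^4/18 + 3*c^3/4 - 2*c/7 - 25*cos(7*c/5)/7


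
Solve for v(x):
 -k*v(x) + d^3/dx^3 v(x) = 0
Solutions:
 v(x) = C1*exp(k^(1/3)*x) + C2*exp(k^(1/3)*x*(-1 + sqrt(3)*I)/2) + C3*exp(-k^(1/3)*x*(1 + sqrt(3)*I)/2)


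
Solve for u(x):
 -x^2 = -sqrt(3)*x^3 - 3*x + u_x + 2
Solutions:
 u(x) = C1 + sqrt(3)*x^4/4 - x^3/3 + 3*x^2/2 - 2*x


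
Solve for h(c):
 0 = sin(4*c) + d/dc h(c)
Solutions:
 h(c) = C1 + cos(4*c)/4


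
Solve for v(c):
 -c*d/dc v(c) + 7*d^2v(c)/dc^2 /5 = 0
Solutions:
 v(c) = C1 + C2*erfi(sqrt(70)*c/14)


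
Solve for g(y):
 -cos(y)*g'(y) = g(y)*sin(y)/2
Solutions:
 g(y) = C1*sqrt(cos(y))


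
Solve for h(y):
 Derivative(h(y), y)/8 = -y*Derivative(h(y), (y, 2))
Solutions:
 h(y) = C1 + C2*y^(7/8)


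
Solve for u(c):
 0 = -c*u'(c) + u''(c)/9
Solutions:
 u(c) = C1 + C2*erfi(3*sqrt(2)*c/2)


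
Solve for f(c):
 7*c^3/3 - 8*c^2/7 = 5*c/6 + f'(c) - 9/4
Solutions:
 f(c) = C1 + 7*c^4/12 - 8*c^3/21 - 5*c^2/12 + 9*c/4


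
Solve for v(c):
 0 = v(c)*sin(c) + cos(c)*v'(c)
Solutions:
 v(c) = C1*cos(c)


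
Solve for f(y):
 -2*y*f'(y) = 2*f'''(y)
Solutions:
 f(y) = C1 + Integral(C2*airyai(-y) + C3*airybi(-y), y)


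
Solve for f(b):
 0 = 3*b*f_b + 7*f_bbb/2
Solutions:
 f(b) = C1 + Integral(C2*airyai(-6^(1/3)*7^(2/3)*b/7) + C3*airybi(-6^(1/3)*7^(2/3)*b/7), b)


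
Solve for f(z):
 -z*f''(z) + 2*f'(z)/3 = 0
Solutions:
 f(z) = C1 + C2*z^(5/3)


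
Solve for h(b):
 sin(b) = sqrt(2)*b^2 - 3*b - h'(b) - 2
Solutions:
 h(b) = C1 + sqrt(2)*b^3/3 - 3*b^2/2 - 2*b + cos(b)


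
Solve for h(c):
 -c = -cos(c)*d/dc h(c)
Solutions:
 h(c) = C1 + Integral(c/cos(c), c)


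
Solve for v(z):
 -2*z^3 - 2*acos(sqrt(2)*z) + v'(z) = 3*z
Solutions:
 v(z) = C1 + z^4/2 + 3*z^2/2 + 2*z*acos(sqrt(2)*z) - sqrt(2)*sqrt(1 - 2*z^2)


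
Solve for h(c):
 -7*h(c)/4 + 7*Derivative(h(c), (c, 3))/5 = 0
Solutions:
 h(c) = C3*exp(10^(1/3)*c/2) + (C1*sin(10^(1/3)*sqrt(3)*c/4) + C2*cos(10^(1/3)*sqrt(3)*c/4))*exp(-10^(1/3)*c/4)


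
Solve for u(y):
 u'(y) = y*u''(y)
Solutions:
 u(y) = C1 + C2*y^2


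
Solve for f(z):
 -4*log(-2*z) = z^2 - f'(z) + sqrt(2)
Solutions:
 f(z) = C1 + z^3/3 + 4*z*log(-z) + z*(-4 + sqrt(2) + 4*log(2))


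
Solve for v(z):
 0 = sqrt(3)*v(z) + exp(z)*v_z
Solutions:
 v(z) = C1*exp(sqrt(3)*exp(-z))


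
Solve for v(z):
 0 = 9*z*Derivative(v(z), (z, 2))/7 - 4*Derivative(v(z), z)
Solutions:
 v(z) = C1 + C2*z^(37/9)


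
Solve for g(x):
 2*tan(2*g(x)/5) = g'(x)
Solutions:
 g(x) = -5*asin(C1*exp(4*x/5))/2 + 5*pi/2
 g(x) = 5*asin(C1*exp(4*x/5))/2


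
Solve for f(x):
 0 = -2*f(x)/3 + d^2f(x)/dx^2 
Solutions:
 f(x) = C1*exp(-sqrt(6)*x/3) + C2*exp(sqrt(6)*x/3)


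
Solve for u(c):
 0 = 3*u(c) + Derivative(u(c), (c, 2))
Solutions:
 u(c) = C1*sin(sqrt(3)*c) + C2*cos(sqrt(3)*c)


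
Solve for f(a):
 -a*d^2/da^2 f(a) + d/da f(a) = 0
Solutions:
 f(a) = C1 + C2*a^2


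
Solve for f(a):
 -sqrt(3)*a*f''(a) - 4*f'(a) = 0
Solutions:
 f(a) = C1 + C2*a^(1 - 4*sqrt(3)/3)


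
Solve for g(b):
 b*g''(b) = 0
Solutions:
 g(b) = C1 + C2*b


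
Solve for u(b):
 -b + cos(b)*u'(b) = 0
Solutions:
 u(b) = C1 + Integral(b/cos(b), b)


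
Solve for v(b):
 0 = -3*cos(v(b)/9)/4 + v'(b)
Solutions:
 -3*b/4 - 9*log(sin(v(b)/9) - 1)/2 + 9*log(sin(v(b)/9) + 1)/2 = C1


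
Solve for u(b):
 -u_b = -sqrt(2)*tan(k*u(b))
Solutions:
 u(b) = Piecewise((-asin(exp(C1*k + sqrt(2)*b*k))/k + pi/k, Ne(k, 0)), (nan, True))
 u(b) = Piecewise((asin(exp(C1*k + sqrt(2)*b*k))/k, Ne(k, 0)), (nan, True))


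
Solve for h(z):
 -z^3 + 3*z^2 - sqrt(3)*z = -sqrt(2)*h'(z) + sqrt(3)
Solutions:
 h(z) = C1 + sqrt(2)*z^4/8 - sqrt(2)*z^3/2 + sqrt(6)*z^2/4 + sqrt(6)*z/2


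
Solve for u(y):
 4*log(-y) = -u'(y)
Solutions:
 u(y) = C1 - 4*y*log(-y) + 4*y


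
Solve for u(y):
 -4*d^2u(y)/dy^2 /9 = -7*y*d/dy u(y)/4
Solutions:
 u(y) = C1 + C2*erfi(3*sqrt(14)*y/8)


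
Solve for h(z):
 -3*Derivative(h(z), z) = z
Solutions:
 h(z) = C1 - z^2/6


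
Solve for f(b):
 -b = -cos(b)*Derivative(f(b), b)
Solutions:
 f(b) = C1 + Integral(b/cos(b), b)


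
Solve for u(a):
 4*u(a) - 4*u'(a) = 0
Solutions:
 u(a) = C1*exp(a)


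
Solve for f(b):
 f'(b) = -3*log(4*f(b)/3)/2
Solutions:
 2*Integral(1/(log(_y) - log(3) + 2*log(2)), (_y, f(b)))/3 = C1 - b


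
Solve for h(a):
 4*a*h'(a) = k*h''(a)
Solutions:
 h(a) = C1 + C2*erf(sqrt(2)*a*sqrt(-1/k))/sqrt(-1/k)


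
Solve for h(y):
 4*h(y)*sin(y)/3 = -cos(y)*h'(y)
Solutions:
 h(y) = C1*cos(y)^(4/3)


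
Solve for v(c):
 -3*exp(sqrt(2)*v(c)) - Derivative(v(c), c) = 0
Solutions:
 v(c) = sqrt(2)*(2*log(1/(C1 + 3*c)) - log(2))/4


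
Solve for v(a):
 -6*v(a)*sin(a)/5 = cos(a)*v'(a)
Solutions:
 v(a) = C1*cos(a)^(6/5)


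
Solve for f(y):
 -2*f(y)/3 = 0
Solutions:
 f(y) = 0


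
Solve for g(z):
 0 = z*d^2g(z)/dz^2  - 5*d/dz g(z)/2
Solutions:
 g(z) = C1 + C2*z^(7/2)


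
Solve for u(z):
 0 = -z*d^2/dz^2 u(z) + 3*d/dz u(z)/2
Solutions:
 u(z) = C1 + C2*z^(5/2)


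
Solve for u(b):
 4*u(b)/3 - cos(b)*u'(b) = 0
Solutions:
 u(b) = C1*(sin(b) + 1)^(2/3)/(sin(b) - 1)^(2/3)


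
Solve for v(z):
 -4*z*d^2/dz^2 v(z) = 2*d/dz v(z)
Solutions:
 v(z) = C1 + C2*sqrt(z)


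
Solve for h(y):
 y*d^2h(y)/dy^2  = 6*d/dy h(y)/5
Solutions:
 h(y) = C1 + C2*y^(11/5)


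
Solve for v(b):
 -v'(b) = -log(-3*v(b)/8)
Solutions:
 -Integral(1/(log(-_y) - 3*log(2) + log(3)), (_y, v(b))) = C1 - b


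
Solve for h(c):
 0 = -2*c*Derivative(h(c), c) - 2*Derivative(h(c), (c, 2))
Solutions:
 h(c) = C1 + C2*erf(sqrt(2)*c/2)


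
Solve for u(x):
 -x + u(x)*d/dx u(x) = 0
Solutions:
 u(x) = -sqrt(C1 + x^2)
 u(x) = sqrt(C1 + x^2)


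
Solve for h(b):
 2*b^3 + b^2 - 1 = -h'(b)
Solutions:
 h(b) = C1 - b^4/2 - b^3/3 + b


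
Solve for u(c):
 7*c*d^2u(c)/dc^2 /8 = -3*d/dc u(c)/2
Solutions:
 u(c) = C1 + C2/c^(5/7)


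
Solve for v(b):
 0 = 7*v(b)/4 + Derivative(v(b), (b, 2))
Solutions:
 v(b) = C1*sin(sqrt(7)*b/2) + C2*cos(sqrt(7)*b/2)


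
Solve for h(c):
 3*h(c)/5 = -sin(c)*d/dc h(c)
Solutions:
 h(c) = C1*(cos(c) + 1)^(3/10)/(cos(c) - 1)^(3/10)


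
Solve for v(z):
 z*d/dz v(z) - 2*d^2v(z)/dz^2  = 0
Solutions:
 v(z) = C1 + C2*erfi(z/2)


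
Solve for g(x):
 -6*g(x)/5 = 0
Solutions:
 g(x) = 0


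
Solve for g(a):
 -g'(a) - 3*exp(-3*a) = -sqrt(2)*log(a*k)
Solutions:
 g(a) = C1 + sqrt(2)*a*log(a*k) - sqrt(2)*a + exp(-3*a)


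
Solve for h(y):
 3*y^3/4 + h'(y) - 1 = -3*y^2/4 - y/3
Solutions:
 h(y) = C1 - 3*y^4/16 - y^3/4 - y^2/6 + y


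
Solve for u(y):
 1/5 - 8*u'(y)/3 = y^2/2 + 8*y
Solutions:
 u(y) = C1 - y^3/16 - 3*y^2/2 + 3*y/40


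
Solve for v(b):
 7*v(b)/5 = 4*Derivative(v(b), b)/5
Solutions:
 v(b) = C1*exp(7*b/4)


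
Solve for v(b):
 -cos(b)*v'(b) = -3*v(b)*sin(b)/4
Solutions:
 v(b) = C1/cos(b)^(3/4)


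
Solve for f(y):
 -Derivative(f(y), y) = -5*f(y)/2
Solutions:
 f(y) = C1*exp(5*y/2)


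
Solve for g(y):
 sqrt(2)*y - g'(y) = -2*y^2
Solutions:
 g(y) = C1 + 2*y^3/3 + sqrt(2)*y^2/2


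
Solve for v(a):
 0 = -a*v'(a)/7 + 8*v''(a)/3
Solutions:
 v(a) = C1 + C2*erfi(sqrt(21)*a/28)


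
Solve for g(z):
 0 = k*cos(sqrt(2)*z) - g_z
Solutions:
 g(z) = C1 + sqrt(2)*k*sin(sqrt(2)*z)/2


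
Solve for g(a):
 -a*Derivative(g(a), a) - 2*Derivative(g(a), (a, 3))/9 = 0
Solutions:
 g(a) = C1 + Integral(C2*airyai(-6^(2/3)*a/2) + C3*airybi(-6^(2/3)*a/2), a)


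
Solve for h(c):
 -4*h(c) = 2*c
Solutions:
 h(c) = -c/2


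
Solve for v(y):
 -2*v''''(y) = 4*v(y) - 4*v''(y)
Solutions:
 v(y) = (C1*sin(2^(1/4)*y*sqrt(2 - sqrt(2))/2) + C2*cos(2^(1/4)*y*sqrt(2 - sqrt(2))/2))*exp(-2^(1/4)*y*sqrt(sqrt(2) + 2)/2) + (C3*sin(2^(1/4)*y*sqrt(2 - sqrt(2))/2) + C4*cos(2^(1/4)*y*sqrt(2 - sqrt(2))/2))*exp(2^(1/4)*y*sqrt(sqrt(2) + 2)/2)


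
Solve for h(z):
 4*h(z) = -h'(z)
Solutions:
 h(z) = C1*exp(-4*z)


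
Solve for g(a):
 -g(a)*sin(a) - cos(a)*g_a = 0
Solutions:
 g(a) = C1*cos(a)


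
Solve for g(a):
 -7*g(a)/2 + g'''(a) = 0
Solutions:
 g(a) = C3*exp(2^(2/3)*7^(1/3)*a/2) + (C1*sin(2^(2/3)*sqrt(3)*7^(1/3)*a/4) + C2*cos(2^(2/3)*sqrt(3)*7^(1/3)*a/4))*exp(-2^(2/3)*7^(1/3)*a/4)


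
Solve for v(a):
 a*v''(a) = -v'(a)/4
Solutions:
 v(a) = C1 + C2*a^(3/4)


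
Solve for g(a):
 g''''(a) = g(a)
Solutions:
 g(a) = C1*exp(-a) + C2*exp(a) + C3*sin(a) + C4*cos(a)


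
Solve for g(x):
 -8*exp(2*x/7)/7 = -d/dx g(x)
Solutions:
 g(x) = C1 + 4*exp(2*x/7)


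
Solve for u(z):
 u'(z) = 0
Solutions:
 u(z) = C1


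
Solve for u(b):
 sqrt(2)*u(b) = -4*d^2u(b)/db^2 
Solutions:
 u(b) = C1*sin(2^(1/4)*b/2) + C2*cos(2^(1/4)*b/2)


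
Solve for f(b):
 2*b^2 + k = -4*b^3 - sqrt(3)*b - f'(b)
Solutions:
 f(b) = C1 - b^4 - 2*b^3/3 - sqrt(3)*b^2/2 - b*k


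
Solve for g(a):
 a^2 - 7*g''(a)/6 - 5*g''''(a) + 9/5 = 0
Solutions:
 g(a) = C1 + C2*a + C3*sin(sqrt(210)*a/30) + C4*cos(sqrt(210)*a/30) + a^4/14 - 711*a^2/245


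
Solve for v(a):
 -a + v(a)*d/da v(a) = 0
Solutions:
 v(a) = -sqrt(C1 + a^2)
 v(a) = sqrt(C1 + a^2)


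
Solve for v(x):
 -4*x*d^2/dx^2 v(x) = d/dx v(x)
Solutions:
 v(x) = C1 + C2*x^(3/4)


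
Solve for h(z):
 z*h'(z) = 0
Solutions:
 h(z) = C1


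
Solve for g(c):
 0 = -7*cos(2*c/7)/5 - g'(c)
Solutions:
 g(c) = C1 - 49*sin(2*c/7)/10


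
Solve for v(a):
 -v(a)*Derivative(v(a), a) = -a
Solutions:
 v(a) = -sqrt(C1 + a^2)
 v(a) = sqrt(C1 + a^2)


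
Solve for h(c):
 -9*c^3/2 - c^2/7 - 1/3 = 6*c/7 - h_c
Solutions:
 h(c) = C1 + 9*c^4/8 + c^3/21 + 3*c^2/7 + c/3


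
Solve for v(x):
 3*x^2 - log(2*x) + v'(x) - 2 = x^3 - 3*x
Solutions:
 v(x) = C1 + x^4/4 - x^3 - 3*x^2/2 + x*log(x) + x*log(2) + x


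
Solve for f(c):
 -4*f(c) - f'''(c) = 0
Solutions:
 f(c) = C3*exp(-2^(2/3)*c) + (C1*sin(2^(2/3)*sqrt(3)*c/2) + C2*cos(2^(2/3)*sqrt(3)*c/2))*exp(2^(2/3)*c/2)


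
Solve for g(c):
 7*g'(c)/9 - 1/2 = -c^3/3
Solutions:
 g(c) = C1 - 3*c^4/28 + 9*c/14


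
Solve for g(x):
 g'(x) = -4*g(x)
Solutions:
 g(x) = C1*exp(-4*x)


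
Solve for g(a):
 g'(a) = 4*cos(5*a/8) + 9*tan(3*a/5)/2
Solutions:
 g(a) = C1 - 15*log(cos(3*a/5))/2 + 32*sin(5*a/8)/5


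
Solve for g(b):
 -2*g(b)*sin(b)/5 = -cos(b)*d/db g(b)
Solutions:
 g(b) = C1/cos(b)^(2/5)


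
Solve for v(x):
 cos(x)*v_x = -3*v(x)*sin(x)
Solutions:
 v(x) = C1*cos(x)^3


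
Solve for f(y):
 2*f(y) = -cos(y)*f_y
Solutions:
 f(y) = C1*(sin(y) - 1)/(sin(y) + 1)


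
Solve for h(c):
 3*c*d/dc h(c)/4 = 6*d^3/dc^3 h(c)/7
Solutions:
 h(c) = C1 + Integral(C2*airyai(7^(1/3)*c/2) + C3*airybi(7^(1/3)*c/2), c)


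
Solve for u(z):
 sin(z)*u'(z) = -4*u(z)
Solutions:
 u(z) = C1*(cos(z)^2 + 2*cos(z) + 1)/(cos(z)^2 - 2*cos(z) + 1)


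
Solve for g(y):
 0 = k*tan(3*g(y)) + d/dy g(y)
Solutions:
 g(y) = -asin(C1*exp(-3*k*y))/3 + pi/3
 g(y) = asin(C1*exp(-3*k*y))/3


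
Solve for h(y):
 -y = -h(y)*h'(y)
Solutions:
 h(y) = -sqrt(C1 + y^2)
 h(y) = sqrt(C1 + y^2)


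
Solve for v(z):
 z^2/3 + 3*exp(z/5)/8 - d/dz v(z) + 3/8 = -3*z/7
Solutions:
 v(z) = C1 + z^3/9 + 3*z^2/14 + 3*z/8 + 15*exp(z/5)/8


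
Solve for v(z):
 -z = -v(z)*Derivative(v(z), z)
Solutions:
 v(z) = -sqrt(C1 + z^2)
 v(z) = sqrt(C1 + z^2)


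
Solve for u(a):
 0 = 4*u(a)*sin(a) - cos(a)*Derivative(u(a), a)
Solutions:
 u(a) = C1/cos(a)^4


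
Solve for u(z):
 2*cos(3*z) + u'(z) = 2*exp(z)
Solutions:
 u(z) = C1 + 2*exp(z) - 2*sin(3*z)/3


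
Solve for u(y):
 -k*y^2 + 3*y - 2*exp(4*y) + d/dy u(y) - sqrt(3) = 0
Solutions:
 u(y) = C1 + k*y^3/3 - 3*y^2/2 + sqrt(3)*y + exp(4*y)/2


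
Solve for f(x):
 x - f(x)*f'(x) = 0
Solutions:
 f(x) = -sqrt(C1 + x^2)
 f(x) = sqrt(C1 + x^2)


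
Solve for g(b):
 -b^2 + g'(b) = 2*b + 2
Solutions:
 g(b) = C1 + b^3/3 + b^2 + 2*b


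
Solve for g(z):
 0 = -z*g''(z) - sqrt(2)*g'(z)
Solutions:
 g(z) = C1 + C2*z^(1 - sqrt(2))


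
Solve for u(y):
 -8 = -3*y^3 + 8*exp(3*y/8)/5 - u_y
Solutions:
 u(y) = C1 - 3*y^4/4 + 8*y + 64*exp(3*y/8)/15


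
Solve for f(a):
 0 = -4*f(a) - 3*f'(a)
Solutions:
 f(a) = C1*exp(-4*a/3)


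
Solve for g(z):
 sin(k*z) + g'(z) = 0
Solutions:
 g(z) = C1 + cos(k*z)/k


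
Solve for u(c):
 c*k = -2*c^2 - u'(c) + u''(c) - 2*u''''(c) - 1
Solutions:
 u(c) = C1 + C4*exp(-c) - 2*c^3/3 - c^2*k/2 - 2*c^2 - c*k - 5*c + (C2*sin(c/2) + C3*cos(c/2))*exp(c/2)


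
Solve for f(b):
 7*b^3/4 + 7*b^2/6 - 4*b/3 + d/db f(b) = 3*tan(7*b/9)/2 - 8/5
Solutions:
 f(b) = C1 - 7*b^4/16 - 7*b^3/18 + 2*b^2/3 - 8*b/5 - 27*log(cos(7*b/9))/14


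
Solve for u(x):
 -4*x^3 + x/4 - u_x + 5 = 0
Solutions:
 u(x) = C1 - x^4 + x^2/8 + 5*x


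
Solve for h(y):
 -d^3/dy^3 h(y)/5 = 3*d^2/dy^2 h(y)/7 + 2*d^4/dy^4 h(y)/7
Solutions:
 h(y) = C1 + C2*y + (C3*sin(sqrt(551)*y/20) + C4*cos(sqrt(551)*y/20))*exp(-7*y/20)


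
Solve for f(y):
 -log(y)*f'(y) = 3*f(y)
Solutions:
 f(y) = C1*exp(-3*li(y))


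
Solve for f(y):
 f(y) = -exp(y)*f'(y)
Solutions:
 f(y) = C1*exp(exp(-y))


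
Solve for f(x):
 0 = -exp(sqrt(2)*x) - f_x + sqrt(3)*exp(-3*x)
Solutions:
 f(x) = C1 - sqrt(2)*exp(sqrt(2)*x)/2 - sqrt(3)*exp(-3*x)/3


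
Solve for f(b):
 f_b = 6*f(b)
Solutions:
 f(b) = C1*exp(6*b)


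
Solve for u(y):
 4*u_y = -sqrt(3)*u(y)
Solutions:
 u(y) = C1*exp(-sqrt(3)*y/4)


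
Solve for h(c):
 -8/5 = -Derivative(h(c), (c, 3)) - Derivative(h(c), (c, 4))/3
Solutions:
 h(c) = C1 + C2*c + C3*c^2 + C4*exp(-3*c) + 4*c^3/15


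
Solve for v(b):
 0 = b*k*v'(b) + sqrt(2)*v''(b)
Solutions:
 v(b) = Piecewise((-2^(3/4)*sqrt(pi)*C1*erf(2^(1/4)*b*sqrt(k)/2)/(2*sqrt(k)) - C2, (k > 0) | (k < 0)), (-C1*b - C2, True))


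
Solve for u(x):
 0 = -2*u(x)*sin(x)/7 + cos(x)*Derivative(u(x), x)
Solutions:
 u(x) = C1/cos(x)^(2/7)


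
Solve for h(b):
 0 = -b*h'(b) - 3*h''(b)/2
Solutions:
 h(b) = C1 + C2*erf(sqrt(3)*b/3)


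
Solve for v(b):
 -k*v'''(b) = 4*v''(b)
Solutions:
 v(b) = C1 + C2*b + C3*exp(-4*b/k)


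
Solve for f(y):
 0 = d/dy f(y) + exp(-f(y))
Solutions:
 f(y) = log(C1 - y)


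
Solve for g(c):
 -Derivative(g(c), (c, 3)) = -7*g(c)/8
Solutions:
 g(c) = C3*exp(7^(1/3)*c/2) + (C1*sin(sqrt(3)*7^(1/3)*c/4) + C2*cos(sqrt(3)*7^(1/3)*c/4))*exp(-7^(1/3)*c/4)


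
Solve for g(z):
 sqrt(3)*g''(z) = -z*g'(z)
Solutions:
 g(z) = C1 + C2*erf(sqrt(2)*3^(3/4)*z/6)


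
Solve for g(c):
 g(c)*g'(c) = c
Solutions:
 g(c) = -sqrt(C1 + c^2)
 g(c) = sqrt(C1 + c^2)


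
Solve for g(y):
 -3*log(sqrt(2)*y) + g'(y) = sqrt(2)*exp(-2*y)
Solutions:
 g(y) = C1 + 3*y*log(y) + y*(-3 + 3*log(2)/2) - sqrt(2)*exp(-2*y)/2


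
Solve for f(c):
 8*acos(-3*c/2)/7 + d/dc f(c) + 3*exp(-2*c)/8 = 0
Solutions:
 f(c) = C1 - 8*c*acos(-3*c/2)/7 - 8*sqrt(4 - 9*c^2)/21 + 3*exp(-2*c)/16


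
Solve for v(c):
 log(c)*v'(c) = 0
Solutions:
 v(c) = C1


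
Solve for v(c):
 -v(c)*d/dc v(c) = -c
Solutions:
 v(c) = -sqrt(C1 + c^2)
 v(c) = sqrt(C1 + c^2)


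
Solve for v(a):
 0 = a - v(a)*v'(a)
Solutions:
 v(a) = -sqrt(C1 + a^2)
 v(a) = sqrt(C1 + a^2)


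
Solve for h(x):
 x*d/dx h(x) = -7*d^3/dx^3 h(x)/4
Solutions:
 h(x) = C1 + Integral(C2*airyai(-14^(2/3)*x/7) + C3*airybi(-14^(2/3)*x/7), x)


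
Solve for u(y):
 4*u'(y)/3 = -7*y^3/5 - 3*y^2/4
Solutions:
 u(y) = C1 - 21*y^4/80 - 3*y^3/16


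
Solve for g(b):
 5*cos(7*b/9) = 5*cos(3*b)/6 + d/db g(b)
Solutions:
 g(b) = C1 + 45*sin(7*b/9)/7 - 5*sin(3*b)/18


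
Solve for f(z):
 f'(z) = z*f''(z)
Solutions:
 f(z) = C1 + C2*z^2


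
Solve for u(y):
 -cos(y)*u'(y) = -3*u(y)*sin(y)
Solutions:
 u(y) = C1/cos(y)^3


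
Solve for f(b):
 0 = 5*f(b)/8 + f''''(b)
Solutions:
 f(b) = (C1*sin(2^(3/4)*5^(1/4)*b/4) + C2*cos(2^(3/4)*5^(1/4)*b/4))*exp(-2^(3/4)*5^(1/4)*b/4) + (C3*sin(2^(3/4)*5^(1/4)*b/4) + C4*cos(2^(3/4)*5^(1/4)*b/4))*exp(2^(3/4)*5^(1/4)*b/4)


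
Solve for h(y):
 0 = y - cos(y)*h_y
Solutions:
 h(y) = C1 + Integral(y/cos(y), y)


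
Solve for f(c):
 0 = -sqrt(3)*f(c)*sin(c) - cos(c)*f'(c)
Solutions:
 f(c) = C1*cos(c)^(sqrt(3))


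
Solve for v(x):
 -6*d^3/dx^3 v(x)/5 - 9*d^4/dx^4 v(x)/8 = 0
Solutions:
 v(x) = C1 + C2*x + C3*x^2 + C4*exp(-16*x/15)


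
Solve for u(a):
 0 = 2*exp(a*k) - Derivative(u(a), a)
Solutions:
 u(a) = C1 + 2*exp(a*k)/k


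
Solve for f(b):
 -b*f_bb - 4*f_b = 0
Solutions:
 f(b) = C1 + C2/b^3


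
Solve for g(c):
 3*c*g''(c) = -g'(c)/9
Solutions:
 g(c) = C1 + C2*c^(26/27)


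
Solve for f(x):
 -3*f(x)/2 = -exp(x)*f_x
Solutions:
 f(x) = C1*exp(-3*exp(-x)/2)


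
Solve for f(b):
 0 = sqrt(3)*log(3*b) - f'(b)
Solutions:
 f(b) = C1 + sqrt(3)*b*log(b) - sqrt(3)*b + sqrt(3)*b*log(3)


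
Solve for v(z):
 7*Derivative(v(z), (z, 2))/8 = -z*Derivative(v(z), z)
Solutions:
 v(z) = C1 + C2*erf(2*sqrt(7)*z/7)


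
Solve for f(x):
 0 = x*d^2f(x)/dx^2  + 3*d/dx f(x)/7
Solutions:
 f(x) = C1 + C2*x^(4/7)


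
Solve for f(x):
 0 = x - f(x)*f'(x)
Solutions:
 f(x) = -sqrt(C1 + x^2)
 f(x) = sqrt(C1 + x^2)


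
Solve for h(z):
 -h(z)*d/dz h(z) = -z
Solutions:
 h(z) = -sqrt(C1 + z^2)
 h(z) = sqrt(C1 + z^2)


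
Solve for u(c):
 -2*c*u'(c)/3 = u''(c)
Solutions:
 u(c) = C1 + C2*erf(sqrt(3)*c/3)


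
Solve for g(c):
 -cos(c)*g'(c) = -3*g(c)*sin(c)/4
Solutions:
 g(c) = C1/cos(c)^(3/4)


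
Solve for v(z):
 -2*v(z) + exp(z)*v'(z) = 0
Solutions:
 v(z) = C1*exp(-2*exp(-z))


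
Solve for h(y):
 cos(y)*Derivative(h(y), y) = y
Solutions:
 h(y) = C1 + Integral(y/cos(y), y)


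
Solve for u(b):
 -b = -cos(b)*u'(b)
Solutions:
 u(b) = C1 + Integral(b/cos(b), b)


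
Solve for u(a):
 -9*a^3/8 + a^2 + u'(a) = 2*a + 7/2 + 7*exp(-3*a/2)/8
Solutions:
 u(a) = C1 + 9*a^4/32 - a^3/3 + a^2 + 7*a/2 - 7*exp(-3*a/2)/12


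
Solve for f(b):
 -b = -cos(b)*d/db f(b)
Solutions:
 f(b) = C1 + Integral(b/cos(b), b)


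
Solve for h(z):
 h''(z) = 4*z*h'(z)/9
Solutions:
 h(z) = C1 + C2*erfi(sqrt(2)*z/3)


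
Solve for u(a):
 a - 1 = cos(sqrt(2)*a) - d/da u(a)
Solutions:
 u(a) = C1 - a^2/2 + a + sqrt(2)*sin(sqrt(2)*a)/2


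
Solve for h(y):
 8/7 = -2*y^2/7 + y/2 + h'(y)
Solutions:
 h(y) = C1 + 2*y^3/21 - y^2/4 + 8*y/7


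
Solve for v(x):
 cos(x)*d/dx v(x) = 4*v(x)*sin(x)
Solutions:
 v(x) = C1/cos(x)^4


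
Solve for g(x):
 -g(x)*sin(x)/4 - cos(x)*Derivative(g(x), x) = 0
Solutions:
 g(x) = C1*cos(x)^(1/4)


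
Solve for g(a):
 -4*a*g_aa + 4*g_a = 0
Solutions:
 g(a) = C1 + C2*a^2


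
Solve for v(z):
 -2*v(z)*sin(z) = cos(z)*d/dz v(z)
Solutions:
 v(z) = C1*cos(z)^2


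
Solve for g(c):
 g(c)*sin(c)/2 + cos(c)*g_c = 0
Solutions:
 g(c) = C1*sqrt(cos(c))


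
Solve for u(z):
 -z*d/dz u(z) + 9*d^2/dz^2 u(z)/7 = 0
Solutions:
 u(z) = C1 + C2*erfi(sqrt(14)*z/6)


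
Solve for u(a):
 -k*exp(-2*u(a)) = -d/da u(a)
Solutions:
 u(a) = log(-sqrt(C1 + 2*a*k))
 u(a) = log(C1 + 2*a*k)/2


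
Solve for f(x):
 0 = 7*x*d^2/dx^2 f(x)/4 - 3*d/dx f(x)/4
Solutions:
 f(x) = C1 + C2*x^(10/7)


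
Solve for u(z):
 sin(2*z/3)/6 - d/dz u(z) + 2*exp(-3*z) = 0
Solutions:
 u(z) = C1 - cos(2*z/3)/4 - 2*exp(-3*z)/3


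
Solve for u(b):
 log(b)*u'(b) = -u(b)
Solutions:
 u(b) = C1*exp(-li(b))


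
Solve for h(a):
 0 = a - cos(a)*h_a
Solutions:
 h(a) = C1 + Integral(a/cos(a), a)


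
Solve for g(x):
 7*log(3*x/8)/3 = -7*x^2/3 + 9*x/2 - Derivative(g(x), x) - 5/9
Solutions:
 g(x) = C1 - 7*x^3/9 + 9*x^2/4 - 7*x*log(x)/3 - 7*x*log(3)/3 + 16*x/9 + 7*x*log(2)


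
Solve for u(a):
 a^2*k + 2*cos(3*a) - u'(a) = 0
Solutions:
 u(a) = C1 + a^3*k/3 + 2*sin(3*a)/3
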